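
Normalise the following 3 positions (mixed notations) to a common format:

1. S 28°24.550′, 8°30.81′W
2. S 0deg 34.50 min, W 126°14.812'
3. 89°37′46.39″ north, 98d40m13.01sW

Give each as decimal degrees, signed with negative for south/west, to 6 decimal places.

1. -28.409167, -8.513500
2. -0.575000, -126.246867
3. 89.629553, -98.670281

Point 1:
  Lat: 28 + 24.55/60 = 28.4091667
  S → negative
  Lon: 8 + 30.81/60 = 8.5135000
  W → negative
Point 2:
  φ: 34.5′ = 0.575000°; total 0.5750000
  S → negative
  Longitude: 14.812′ = 0.246867°; total 126.2468667
  hemisphere W, so the sign is −
Point 3:
  Lat: 37′ + 46.39″ = 37.77317′; 89 + 37.77317/60 = 89.6295528
  N ⇒ keep positive
  λ: 98 + 40/60 + 13.01/3600 = 98.6702806
  hemisphere W, so the sign is −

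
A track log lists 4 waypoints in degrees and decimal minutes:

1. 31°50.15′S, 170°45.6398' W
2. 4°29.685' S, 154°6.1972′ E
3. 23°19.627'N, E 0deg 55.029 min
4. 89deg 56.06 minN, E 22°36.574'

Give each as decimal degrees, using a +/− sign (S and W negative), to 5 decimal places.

1. -31.83583, -170.76066
2. -4.49475, 154.10329
3. 23.32712, 0.91715
4. 89.93433, 22.60957

Point 1:
  φ: 31 + 50.15/60 = 31.835833
  S ⇒ negate
  Longitude: 170 + 45.6398/60 = 170.760663
  W ⇒ negate
Point 2:
  Latitude: 4 + 29.685/60 = 4.494750
  hemisphere S, so the sign is −
  Longitude: 6.1972′ = 0.103287°; total 154.103287
  E ⇒ keep positive
Point 3:
  φ: 23 + 19.627/60 = 23.327117
  N → positive
  λ: 55.029′ = 0.917150°; total 0.917150
  E → positive
Point 4:
  Latitude: 56.06′ = 0.934333°; total 89.934333
  N ⇒ keep positive
  Longitude: 36.574′ = 0.609567°; total 22.609567
  E ⇒ keep positive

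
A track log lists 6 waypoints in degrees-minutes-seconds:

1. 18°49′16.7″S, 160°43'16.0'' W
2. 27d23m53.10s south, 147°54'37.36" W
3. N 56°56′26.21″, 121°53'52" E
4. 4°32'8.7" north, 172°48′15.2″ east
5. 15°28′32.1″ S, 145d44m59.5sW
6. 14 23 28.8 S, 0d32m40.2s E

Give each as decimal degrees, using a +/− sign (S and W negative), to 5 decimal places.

1. -18.82131, -160.72111
2. -27.39808, -147.91038
3. 56.94061, 121.89778
4. 4.53575, 172.80422
5. -15.47558, -145.74986
6. -14.39133, 0.54450

Point 1:
  Lat: 18 + 49/60 + 16.7/3600 = 18.821306
  hemisphere S, so the sign is −
  Longitude: 160 + 43/60 + 16/3600 = 160.721111
  W → negative
Point 2:
  φ: 27° + 23/60 + 53.1/3600 = 27 + 0.383333 + 0.014750 = 27.398083
  hemisphere S, so the sign is −
  Lon: 54′ + 37.36″ = 54.62267′; 147 + 54.62267/60 = 147.910378
  hemisphere W, so the sign is −
Point 3:
  Latitude: 56° + 56/60 + 26.21/3600 = 56 + 0.933333 + 0.007281 = 56.940614
  N ⇒ keep positive
  Longitude: 121° + 53/60 + 52/3600 = 121 + 0.883333 + 0.014444 = 121.897778
  E → positive
Point 4:
  Latitude: 32′ + 8.7″ = 32.14500′; 4 + 32.14500/60 = 4.535750
  N ⇒ keep positive
  λ: 172 + 48/60 + 15.2/3600 = 172.804222
  E → positive
Point 5:
  φ: 28′ + 32.1″ = 28.53500′; 15 + 28.53500/60 = 15.475583
  S → negative
  Lon: 44′ + 59.5″ = 44.99167′; 145 + 44.99167/60 = 145.749861
  W → negative
Point 6:
  φ: 14° + 23/60 + 28.8/3600 = 14 + 0.383333 + 0.008000 = 14.391333
  S ⇒ negate
  Longitude: 32′ + 40.2″ = 32.67000′; 0 + 32.67000/60 = 0.544500
  E ⇒ keep positive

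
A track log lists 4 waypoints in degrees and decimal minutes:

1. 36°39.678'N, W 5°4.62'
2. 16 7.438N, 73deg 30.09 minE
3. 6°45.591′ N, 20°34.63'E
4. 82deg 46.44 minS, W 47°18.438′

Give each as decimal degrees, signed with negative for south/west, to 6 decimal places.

Point 1:
  Lat: 36 + 39.678/60 = 36.6613000
  N ⇒ keep positive
  Longitude: 4.62′ = 0.077000°; total 5.0770000
  W ⇒ negate
Point 2:
  φ: 16 + 7.438/60 = 16.1239667
  N → positive
  Lon: 73 + 30.09/60 = 73.5015000
  E → positive
Point 3:
  Latitude: 6 + 45.591/60 = 6.7598500
  N → positive
  λ: 34.63′ = 0.577167°; total 20.5771667
  E ⇒ keep positive
Point 4:
  φ: 46.44′ = 0.774000°; total 82.7740000
  S ⇒ negate
  λ: 47 + 18.438/60 = 47.3073000
  hemisphere W, so the sign is −

1. 36.661300, -5.077000
2. 16.123967, 73.501500
3. 6.759850, 20.577167
4. -82.774000, -47.307300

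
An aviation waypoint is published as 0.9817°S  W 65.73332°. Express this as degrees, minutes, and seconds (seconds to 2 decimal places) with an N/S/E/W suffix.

0°58′54.12″ S, 65°43′59.95″ W

Latitude: 0.981700 × 60 = 58.90200′ → 58′, remainder × 60 = 54.1200″
Longitude: 0.733320 × 60 = 43.99920′ → 43′, remainder × 60 = 59.9520″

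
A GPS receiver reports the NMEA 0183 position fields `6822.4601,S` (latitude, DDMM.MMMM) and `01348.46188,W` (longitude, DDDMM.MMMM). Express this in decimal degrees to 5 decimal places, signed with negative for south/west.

-68.37434, -13.80770

Latitude: split at 2 digits → 68° and 22.4601′; 68 + 22.4601/60 = 68.374335
S ⇒ negate
Lon: split at 3 digits → 013° and 48.46188′; 13 + 48.46188/60 = 13.807698
W ⇒ negate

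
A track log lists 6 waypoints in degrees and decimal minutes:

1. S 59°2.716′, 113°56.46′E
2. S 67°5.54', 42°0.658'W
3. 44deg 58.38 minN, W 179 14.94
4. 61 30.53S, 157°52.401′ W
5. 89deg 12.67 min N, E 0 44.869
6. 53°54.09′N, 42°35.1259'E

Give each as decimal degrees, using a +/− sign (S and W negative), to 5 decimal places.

Point 1:
  Lat: 59 + 2.716/60 = 59.045267
  hemisphere S, so the sign is −
  λ: 56.46′ = 0.941000°; total 113.941000
  E → positive
Point 2:
  Lat: 67 + 5.54/60 = 67.092333
  S ⇒ negate
  Longitude: 0.658′ = 0.010967°; total 42.010967
  W → negative
Point 3:
  Latitude: 58.38′ = 0.973000°; total 44.973000
  N ⇒ keep positive
  Longitude: 179 + 14.94/60 = 179.249000
  W ⇒ negate
Point 4:
  Latitude: 61 + 30.53/60 = 61.508833
  hemisphere S, so the sign is −
  λ: 157 + 52.401/60 = 157.873350
  W ⇒ negate
Point 5:
  φ: 12.67′ = 0.211167°; total 89.211167
  N → positive
  λ: 0 + 44.869/60 = 0.747817
  E → positive
Point 6:
  Lat: 54.09′ = 0.901500°; total 53.901500
  N ⇒ keep positive
  Longitude: 42 + 35.1259/60 = 42.585432
  E ⇒ keep positive

1. -59.04527, 113.94100
2. -67.09233, -42.01097
3. 44.97300, -179.24900
4. -61.50883, -157.87335
5. 89.21117, 0.74782
6. 53.90150, 42.58543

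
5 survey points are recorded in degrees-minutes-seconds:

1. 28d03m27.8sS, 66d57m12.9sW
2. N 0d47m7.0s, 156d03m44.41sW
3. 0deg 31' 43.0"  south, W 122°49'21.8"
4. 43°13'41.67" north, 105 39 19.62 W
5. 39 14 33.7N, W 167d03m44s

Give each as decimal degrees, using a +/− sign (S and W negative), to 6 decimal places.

Point 1:
  Lat: 3′ + 27.8″ = 3.46333′; 28 + 3.46333/60 = 28.0577222
  S → negative
  Lon: 66° + 57/60 + 12.9/3600 = 66 + 0.950000 + 0.003583 = 66.9535833
  W → negative
Point 2:
  φ: 47′ + 7″ = 47.11667′; 0 + 47.11667/60 = 0.7852778
  N ⇒ keep positive
  λ: 3′ + 44.41″ = 3.74017′; 156 + 3.74017/60 = 156.0623361
  hemisphere W, so the sign is −
Point 3:
  Lat: 0 + 31/60 + 43/3600 = 0.5286111
  hemisphere S, so the sign is −
  λ: 122 + 49/60 + 21.8/3600 = 122.8227222
  hemisphere W, so the sign is −
Point 4:
  Latitude: 43° + 13/60 + 41.67/3600 = 43 + 0.216667 + 0.011575 = 43.2282417
  N → positive
  Lon: 105 + 39/60 + 19.62/3600 = 105.6554500
  hemisphere W, so the sign is −
Point 5:
  Lat: 39° + 14/60 + 33.7/3600 = 39 + 0.233333 + 0.009361 = 39.2426944
  N ⇒ keep positive
  Longitude: 3′ + 44″ = 3.73333′; 167 + 3.73333/60 = 167.0622222
  W → negative

1. -28.057722, -66.953583
2. 0.785278, -156.062336
3. -0.528611, -122.822722
4. 43.228242, -105.655450
5. 39.242694, -167.062222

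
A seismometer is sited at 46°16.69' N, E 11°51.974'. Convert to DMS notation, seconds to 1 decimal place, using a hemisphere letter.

46°16′41.4″ N, 11°51′58.4″ E

φ: fractional minutes 0.69000 × 60 = 41.400″
Longitude: 51.97400′ → 51′ and 0.97400 × 60 = 58.440″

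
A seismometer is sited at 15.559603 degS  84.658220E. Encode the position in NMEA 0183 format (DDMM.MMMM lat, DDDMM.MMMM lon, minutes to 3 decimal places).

Latitude: 15° + 0.559603 × 60 = 15° 33.57618′
Lon: minutes = (84.658220 − 84) × 60 = 39.49320

1533.576,S / 08439.493,E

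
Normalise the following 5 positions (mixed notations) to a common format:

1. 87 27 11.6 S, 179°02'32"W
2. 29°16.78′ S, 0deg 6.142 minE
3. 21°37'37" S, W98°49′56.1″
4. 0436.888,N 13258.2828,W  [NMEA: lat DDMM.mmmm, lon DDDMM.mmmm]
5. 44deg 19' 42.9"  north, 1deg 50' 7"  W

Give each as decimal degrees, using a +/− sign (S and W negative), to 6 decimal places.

1. -87.453222, -179.042222
2. -29.279667, 0.102367
3. -21.626944, -98.832250
4. 4.614800, -132.971380
5. 44.328583, -1.835278

Point 1:
  φ: 27′ + 11.6″ = 27.19333′; 87 + 27.19333/60 = 87.4532222
  hemisphere S, so the sign is −
  Longitude: 179 + 2/60 + 32/3600 = 179.0422222
  W ⇒ negate
Point 2:
  φ: 16.78′ = 0.279667°; total 29.2796667
  S ⇒ negate
  Lon: 6.142′ = 0.102367°; total 0.1023667
  E → positive
Point 3:
  φ: 37′ + 37″ = 37.61667′; 21 + 37.61667/60 = 21.6269444
  S → negative
  Longitude: 98° + 49/60 + 56.1/3600 = 98 + 0.816667 + 0.015583 = 98.8322500
  W ⇒ negate
Point 4:
  Latitude: degrees = first 2 digits = 4, minutes = 36.888; 4 + 36.888/60 = 4.6148000
  N → positive
  λ: degrees = first 3 digits = 132, minutes = 58.2828; 132 + 58.2828/60 = 132.9713800
  hemisphere W, so the sign is −
Point 5:
  Lat: 44 + 19/60 + 42.9/3600 = 44.3285833
  N ⇒ keep positive
  λ: 50′ + 7″ = 50.11667′; 1 + 50.11667/60 = 1.8352778
  hemisphere W, so the sign is −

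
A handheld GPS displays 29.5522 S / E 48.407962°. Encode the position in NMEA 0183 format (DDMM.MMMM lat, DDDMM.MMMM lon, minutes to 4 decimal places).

2933.1320,S / 04824.4777,E

φ: 29° + 0.552200 × 60 = 29° 33.132000′
Lon: 48° + 0.407962 × 60 = 48° 24.477720′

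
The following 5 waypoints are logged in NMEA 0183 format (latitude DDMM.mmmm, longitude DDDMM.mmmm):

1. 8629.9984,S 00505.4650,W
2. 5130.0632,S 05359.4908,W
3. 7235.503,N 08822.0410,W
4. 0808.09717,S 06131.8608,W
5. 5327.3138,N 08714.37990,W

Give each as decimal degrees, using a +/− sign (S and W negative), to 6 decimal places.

Point 1:
  Lat: split at 2 digits → 86° and 29.9984′; 86 + 29.9984/60 = 86.4999733
  S ⇒ negate
  Longitude: degrees = first 3 digits = 5, minutes = 5.465; 5 + 5.465/60 = 5.0910833
  W → negative
Point 2:
  φ: split at 2 digits → 51° and 30.0632′; 51 + 30.0632/60 = 51.5010533
  S → negative
  λ: degrees = first 3 digits = 53, minutes = 59.4908; 53 + 59.4908/60 = 53.9915133
  W → negative
Point 3:
  Latitude: split at 2 digits → 72° and 35.503′; 72 + 35.503/60 = 72.5917167
  N → positive
  Lon: degrees = first 3 digits = 88, minutes = 22.041; 88 + 22.041/60 = 88.3673500
  W ⇒ negate
Point 4:
  φ: split at 2 digits → 08° and 8.09717′; 8 + 8.09717/60 = 8.1349528
  hemisphere S, so the sign is −
  λ: split at 3 digits → 061° and 31.8608′; 61 + 31.8608/60 = 61.5310133
  W ⇒ negate
Point 5:
  Latitude: split at 2 digits → 53° and 27.3138′; 53 + 27.3138/60 = 53.4552300
  N ⇒ keep positive
  Longitude: split at 3 digits → 087° and 14.3799′; 87 + 14.3799/60 = 87.2396650
  hemisphere W, so the sign is −

1. -86.499973, -5.091083
2. -51.501053, -53.991513
3. 72.591717, -88.367350
4. -8.134953, -61.531013
5. 53.455230, -87.239665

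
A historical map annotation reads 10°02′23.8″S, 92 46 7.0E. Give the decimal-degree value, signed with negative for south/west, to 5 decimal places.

Lat: 2′ + 23.8″ = 2.39667′; 10 + 2.39667/60 = 10.039944
S ⇒ negate
λ: 46′ + 7″ = 46.11667′; 92 + 46.11667/60 = 92.768611
E ⇒ keep positive

-10.03994, 92.76861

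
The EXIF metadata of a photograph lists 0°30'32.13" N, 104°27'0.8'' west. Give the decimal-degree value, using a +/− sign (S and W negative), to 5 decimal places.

0.50893, -104.45022

Latitude: 30′ + 32.13″ = 30.53550′; 0 + 30.53550/60 = 0.508925
N ⇒ keep positive
Lon: 104° + 27/60 + 0.8/3600 = 104 + 0.450000 + 0.000222 = 104.450222
W → negative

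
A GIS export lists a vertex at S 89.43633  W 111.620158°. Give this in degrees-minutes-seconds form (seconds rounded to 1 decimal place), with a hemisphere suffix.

89°26′10.8″ S, 111°37′12.6″ W

φ: 0.436330° → 26.17980′; 0.17980 × 60 = 10.788″
Lon: 0.620158° → 37.20948′; 0.20948 × 60 = 12.569″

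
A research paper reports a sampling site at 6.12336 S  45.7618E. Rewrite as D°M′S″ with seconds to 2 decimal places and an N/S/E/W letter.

6°07′24.10″ S, 45°45′42.48″ E

Latitude: 0.123360° → 7.40160′; 0.40160 × 60 = 24.0960″
Lon: whole degrees 45; 45.70800′ → 45′ and 42.4800″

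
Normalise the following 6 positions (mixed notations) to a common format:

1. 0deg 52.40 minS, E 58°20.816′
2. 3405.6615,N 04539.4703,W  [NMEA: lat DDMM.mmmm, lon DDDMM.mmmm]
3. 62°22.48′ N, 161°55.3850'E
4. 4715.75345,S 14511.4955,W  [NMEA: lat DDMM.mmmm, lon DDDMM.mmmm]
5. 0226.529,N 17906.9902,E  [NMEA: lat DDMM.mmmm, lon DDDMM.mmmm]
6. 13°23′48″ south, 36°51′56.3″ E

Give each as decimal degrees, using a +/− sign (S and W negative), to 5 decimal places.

1. -0.87333, 58.34693
2. 34.09436, -45.65784
3. 62.37467, 161.92308
4. -47.26256, -145.19159
5. 2.44215, 179.11650
6. -13.39667, 36.86564

Point 1:
  φ: 0 + 52.4/60 = 0.873333
  S → negative
  Longitude: 20.816′ = 0.346933°; total 58.346933
  E ⇒ keep positive
Point 2:
  Lat: degrees = first 2 digits = 34, minutes = 5.6615; 34 + 5.6615/60 = 34.094358
  N → positive
  λ: degrees = first 3 digits = 45, minutes = 39.4703; 45 + 39.4703/60 = 45.657838
  W ⇒ negate
Point 3:
  Latitude: 22.48′ = 0.374667°; total 62.374667
  N → positive
  λ: 55.385′ = 0.923083°; total 161.923083
  E ⇒ keep positive
Point 4:
  φ: degrees = first 2 digits = 47, minutes = 15.75345; 47 + 15.75345/60 = 47.262558
  S ⇒ negate
  Longitude: degrees = first 3 digits = 145, minutes = 11.4955; 145 + 11.4955/60 = 145.191592
  hemisphere W, so the sign is −
Point 5:
  φ: degrees = first 2 digits = 2, minutes = 26.529; 2 + 26.529/60 = 2.442150
  N → positive
  Lon: degrees = first 3 digits = 179, minutes = 6.9902; 179 + 6.9902/60 = 179.116503
  E ⇒ keep positive
Point 6:
  Latitude: 13 + 23/60 + 48/3600 = 13.396667
  S ⇒ negate
  λ: 36 + 51/60 + 56.3/3600 = 36.865639
  E ⇒ keep positive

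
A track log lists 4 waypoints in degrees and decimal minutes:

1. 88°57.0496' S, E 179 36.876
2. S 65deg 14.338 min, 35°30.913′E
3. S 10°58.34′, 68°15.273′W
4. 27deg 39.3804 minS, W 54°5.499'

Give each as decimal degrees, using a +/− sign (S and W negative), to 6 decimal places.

Point 1:
  φ: 88 + 57.0496/60 = 88.9508267
  S → negative
  Longitude: 36.876′ = 0.614600°; total 179.6146000
  E → positive
Point 2:
  φ: 14.338′ = 0.238967°; total 65.2389667
  hemisphere S, so the sign is −
  Longitude: 35 + 30.913/60 = 35.5152167
  E ⇒ keep positive
Point 3:
  Lat: 58.34′ = 0.972333°; total 10.9723333
  S → negative
  Longitude: 15.273′ = 0.254550°; total 68.2545500
  W ⇒ negate
Point 4:
  φ: 39.3804′ = 0.656340°; total 27.6563400
  S → negative
  λ: 54 + 5.499/60 = 54.0916500
  W → negative

1. -88.950827, 179.614600
2. -65.238967, 35.515217
3. -10.972333, -68.254550
4. -27.656340, -54.091650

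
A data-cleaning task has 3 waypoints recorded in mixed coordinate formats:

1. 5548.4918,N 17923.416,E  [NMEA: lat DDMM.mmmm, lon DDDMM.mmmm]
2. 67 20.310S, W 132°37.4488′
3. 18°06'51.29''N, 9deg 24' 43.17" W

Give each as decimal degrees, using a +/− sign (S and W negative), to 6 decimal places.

Point 1:
  Lat: split at 2 digits → 55° and 48.4918′; 55 + 48.4918/60 = 55.8081967
  N → positive
  Longitude: split at 3 digits → 179° and 23.416′; 179 + 23.416/60 = 179.3902667
  E → positive
Point 2:
  Lat: 20.31′ = 0.338500°; total 67.3385000
  S → negative
  Longitude: 37.4488′ = 0.624147°; total 132.6241467
  hemisphere W, so the sign is −
Point 3:
  Lat: 6′ + 51.29″ = 6.85483′; 18 + 6.85483/60 = 18.1142472
  N → positive
  Lon: 9 + 24/60 + 43.17/3600 = 9.4119917
  W ⇒ negate

1. 55.808197, 179.390267
2. -67.338500, -132.624147
3. 18.114247, -9.411992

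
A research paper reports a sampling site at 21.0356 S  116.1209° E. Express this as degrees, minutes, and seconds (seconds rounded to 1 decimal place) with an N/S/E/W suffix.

21°02′8.2″ S, 116°07′15.2″ E

Latitude: 0.035600° → 2.13600′; 0.13600 × 60 = 8.160″
λ: whole degrees 116; 7.25400′ → 7′ and 15.240″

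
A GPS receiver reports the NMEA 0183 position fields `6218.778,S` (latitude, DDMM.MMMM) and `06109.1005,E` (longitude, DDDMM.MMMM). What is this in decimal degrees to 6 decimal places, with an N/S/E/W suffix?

62.312967° S, 61.151675° E

Lat: degrees = first 2 digits = 62, minutes = 18.778; 62 + 18.778/60 = 62.3129667
Lon: split at 3 digits → 061° and 9.1005′; 61 + 9.1005/60 = 61.1516750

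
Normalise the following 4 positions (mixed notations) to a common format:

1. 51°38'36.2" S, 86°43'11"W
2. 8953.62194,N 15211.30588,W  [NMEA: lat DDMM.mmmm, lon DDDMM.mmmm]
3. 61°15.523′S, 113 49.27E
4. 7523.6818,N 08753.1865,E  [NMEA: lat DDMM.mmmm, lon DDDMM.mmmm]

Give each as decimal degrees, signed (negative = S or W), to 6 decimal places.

Point 1:
  Latitude: 51° + 38/60 + 36.2/3600 = 51 + 0.633333 + 0.010056 = 51.6433889
  hemisphere S, so the sign is −
  Longitude: 86° + 43/60 + 11/3600 = 86 + 0.716667 + 0.003056 = 86.7197222
  W → negative
Point 2:
  φ: split at 2 digits → 89° and 53.62194′; 89 + 53.62194/60 = 89.8936990
  N → positive
  Longitude: split at 3 digits → 152° and 11.30588′; 152 + 11.30588/60 = 152.1884313
  W ⇒ negate
Point 3:
  Latitude: 61 + 15.523/60 = 61.2587167
  hemisphere S, so the sign is −
  Longitude: 113 + 49.27/60 = 113.8211667
  E → positive
Point 4:
  Latitude: split at 2 digits → 75° and 23.6818′; 75 + 23.6818/60 = 75.3946967
  N ⇒ keep positive
  λ: degrees = first 3 digits = 87, minutes = 53.1865; 87 + 53.1865/60 = 87.8864417
  E ⇒ keep positive

1. -51.643389, -86.719722
2. 89.893699, -152.188431
3. -61.258717, 113.821167
4. 75.394697, 87.886442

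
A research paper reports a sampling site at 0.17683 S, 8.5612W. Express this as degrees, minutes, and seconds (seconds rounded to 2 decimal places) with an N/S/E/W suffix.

0°10′36.59″ S, 8°33′40.32″ W

φ: whole degrees 0; 10.60980′ → 10′ and 36.5880″
Lon: 0.561200 × 60 = 33.67200′ → 33′, remainder × 60 = 40.3200″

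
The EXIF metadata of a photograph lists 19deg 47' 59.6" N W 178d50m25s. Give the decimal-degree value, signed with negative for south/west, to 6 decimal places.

Latitude: 19° + 47/60 + 59.6/3600 = 19 + 0.783333 + 0.016556 = 19.7998889
N → positive
Lon: 178 + 50/60 + 25/3600 = 178.8402778
hemisphere W, so the sign is −

19.799889, -178.840278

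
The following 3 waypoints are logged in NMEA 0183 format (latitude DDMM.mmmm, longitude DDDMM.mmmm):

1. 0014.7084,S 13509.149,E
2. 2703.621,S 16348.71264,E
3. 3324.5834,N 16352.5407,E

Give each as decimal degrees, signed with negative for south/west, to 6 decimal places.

1. -0.245140, 135.152483
2. -27.060350, 163.811877
3. 33.409723, 163.875678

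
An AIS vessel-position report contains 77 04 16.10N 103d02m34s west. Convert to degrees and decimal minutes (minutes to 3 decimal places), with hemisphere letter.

Lat: seconds/60 = 0.26833; minutes = 4 + 0.26833 = 4.26833
Longitude: 2 + 34/60 = 2.56667′

77° 4.268′ N, 103° 2.567′ W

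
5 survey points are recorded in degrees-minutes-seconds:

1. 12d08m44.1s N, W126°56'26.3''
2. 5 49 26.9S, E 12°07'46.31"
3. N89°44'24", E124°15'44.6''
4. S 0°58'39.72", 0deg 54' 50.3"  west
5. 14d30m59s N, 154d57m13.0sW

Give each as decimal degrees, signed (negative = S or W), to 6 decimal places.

Point 1:
  φ: 12° + 8/60 + 44.1/3600 = 12 + 0.133333 + 0.012250 = 12.1455833
  N ⇒ keep positive
  λ: 56′ + 26.3″ = 56.43833′; 126 + 56.43833/60 = 126.9406389
  W ⇒ negate
Point 2:
  Lat: 49′ + 26.9″ = 49.44833′; 5 + 49.44833/60 = 5.8241389
  S → negative
  Lon: 12° + 7/60 + 46.31/3600 = 12 + 0.116667 + 0.012864 = 12.1295306
  E → positive
Point 3:
  φ: 89° + 44/60 + 24/3600 = 89 + 0.733333 + 0.006667 = 89.7400000
  N → positive
  Lon: 124 + 15/60 + 44.6/3600 = 124.2623889
  E → positive
Point 4:
  Latitude: 0 + 58/60 + 39.72/3600 = 0.9777000
  S → negative
  Longitude: 0° + 54/60 + 50.3/3600 = 0 + 0.900000 + 0.013972 = 0.9139722
  W → negative
Point 5:
  φ: 14 + 30/60 + 59/3600 = 14.5163889
  N → positive
  Longitude: 154 + 57/60 + 13/3600 = 154.9536111
  hemisphere W, so the sign is −

1. 12.145583, -126.940639
2. -5.824139, 12.129531
3. 89.740000, 124.262389
4. -0.977700, -0.913972
5. 14.516389, -154.953611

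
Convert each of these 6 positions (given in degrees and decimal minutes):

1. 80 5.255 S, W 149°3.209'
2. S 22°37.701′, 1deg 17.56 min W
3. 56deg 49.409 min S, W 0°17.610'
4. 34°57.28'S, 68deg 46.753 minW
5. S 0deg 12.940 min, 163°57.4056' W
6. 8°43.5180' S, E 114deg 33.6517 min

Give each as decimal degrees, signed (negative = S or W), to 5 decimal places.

Point 1:
  Latitude: 80 + 5.255/60 = 80.087583
  hemisphere S, so the sign is −
  λ: 149 + 3.209/60 = 149.053483
  W → negative
Point 2:
  Lat: 37.701′ = 0.628350°; total 22.628350
  hemisphere S, so the sign is −
  Lon: 1 + 17.56/60 = 1.292667
  hemisphere W, so the sign is −
Point 3:
  Lat: 49.409′ = 0.823483°; total 56.823483
  S → negative
  Lon: 0 + 17.61/60 = 0.293500
  hemisphere W, so the sign is −
Point 4:
  φ: 57.28′ = 0.954667°; total 34.954667
  S → negative
  λ: 46.753′ = 0.779217°; total 68.779217
  hemisphere W, so the sign is −
Point 5:
  Lat: 12.94′ = 0.215667°; total 0.215667
  S → negative
  Lon: 57.4056′ = 0.956760°; total 163.956760
  hemisphere W, so the sign is −
Point 6:
  φ: 43.518′ = 0.725300°; total 8.725300
  hemisphere S, so the sign is −
  Lon: 114 + 33.6517/60 = 114.560862
  E ⇒ keep positive

1. -80.08758, -149.05348
2. -22.62835, -1.29267
3. -56.82348, -0.29350
4. -34.95467, -68.77922
5. -0.21567, -163.95676
6. -8.72530, 114.56086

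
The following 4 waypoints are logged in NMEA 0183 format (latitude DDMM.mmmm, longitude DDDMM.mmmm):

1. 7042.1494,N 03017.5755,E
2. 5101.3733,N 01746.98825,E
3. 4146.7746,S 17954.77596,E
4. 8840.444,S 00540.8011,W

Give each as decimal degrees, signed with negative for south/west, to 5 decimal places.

1. 70.70249, 30.29293
2. 51.02289, 17.78314
3. -41.77958, 179.91293
4. -88.67407, -5.68002

Point 1:
  Latitude: split at 2 digits → 70° and 42.1494′; 70 + 42.1494/60 = 70.702490
  N → positive
  Longitude: split at 3 digits → 030° and 17.5755′; 30 + 17.5755/60 = 30.292925
  E ⇒ keep positive
Point 2:
  Lat: split at 2 digits → 51° and 1.3733′; 51 + 1.3733/60 = 51.022888
  N ⇒ keep positive
  Lon: degrees = first 3 digits = 17, minutes = 46.98825; 17 + 46.98825/60 = 17.783138
  E → positive
Point 3:
  φ: split at 2 digits → 41° and 46.7746′; 41 + 46.7746/60 = 41.779577
  hemisphere S, so the sign is −
  λ: split at 3 digits → 179° and 54.77596′; 179 + 54.77596/60 = 179.912933
  E ⇒ keep positive
Point 4:
  φ: split at 2 digits → 88° and 40.444′; 88 + 40.444/60 = 88.674067
  hemisphere S, so the sign is −
  λ: degrees = first 3 digits = 5, minutes = 40.8011; 5 + 40.8011/60 = 5.680018
  W ⇒ negate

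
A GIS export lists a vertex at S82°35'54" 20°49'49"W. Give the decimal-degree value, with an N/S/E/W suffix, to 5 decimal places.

φ: 35′ + 54″ = 35.90000′; 82 + 35.90000/60 = 82.598333
λ: 20° + 49/60 + 49/3600 = 20 + 0.816667 + 0.013611 = 20.830278

82.59833° S, 20.83028° W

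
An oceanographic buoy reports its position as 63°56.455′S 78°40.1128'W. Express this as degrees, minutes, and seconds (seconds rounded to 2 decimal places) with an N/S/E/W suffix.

63°56′27.30″ S, 78°40′6.77″ W

Latitude: 56.45500′ → 56′ and 0.45500 × 60 = 27.3000″
λ: 40.11280′ → 40′ and 0.11280 × 60 = 6.7680″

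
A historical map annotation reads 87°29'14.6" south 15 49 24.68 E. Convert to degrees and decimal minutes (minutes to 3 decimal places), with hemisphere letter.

φ: seconds/60 = 0.24333; minutes = 29 + 0.24333 = 29.24333
Longitude: 49 + 24.68/60 = 49.41133′

87° 29.243′ S, 15° 49.411′ E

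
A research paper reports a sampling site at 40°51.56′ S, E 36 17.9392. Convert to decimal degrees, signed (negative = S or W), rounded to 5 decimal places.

-40.85933, 36.29899

Lat: 51.56′ = 0.859333°; total 40.859333
S → negative
Lon: 17.9392′ = 0.298987°; total 36.298987
E → positive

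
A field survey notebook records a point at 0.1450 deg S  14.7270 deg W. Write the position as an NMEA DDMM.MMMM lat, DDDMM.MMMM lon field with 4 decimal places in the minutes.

Lat: minutes = (0.145000 − 0) × 60 = 8.700000
λ: minutes = (14.727000 − 14) × 60 = 43.620000

0008.7000,S / 01443.6200,W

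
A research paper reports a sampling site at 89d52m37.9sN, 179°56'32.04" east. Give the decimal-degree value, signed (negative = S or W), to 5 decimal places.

Lat: 52′ + 37.9″ = 52.63167′; 89 + 52.63167/60 = 89.877194
N → positive
λ: 179 + 56/60 + 32.04/3600 = 179.942233
E → positive

89.87719, 179.94223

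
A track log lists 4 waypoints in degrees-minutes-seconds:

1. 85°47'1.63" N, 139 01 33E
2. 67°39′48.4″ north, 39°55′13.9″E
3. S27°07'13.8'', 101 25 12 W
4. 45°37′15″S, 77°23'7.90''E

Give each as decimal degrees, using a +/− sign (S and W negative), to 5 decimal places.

Point 1:
  Lat: 85° + 47/60 + 1.63/3600 = 85 + 0.783333 + 0.000453 = 85.783786
  N ⇒ keep positive
  λ: 139° + 1/60 + 33/3600 = 139 + 0.016667 + 0.009167 = 139.025833
  E → positive
Point 2:
  Latitude: 67 + 39/60 + 48.4/3600 = 67.663444
  N → positive
  Longitude: 39° + 55/60 + 13.9/3600 = 39 + 0.916667 + 0.003861 = 39.920528
  E → positive
Point 3:
  φ: 27 + 7/60 + 13.8/3600 = 27.120500
  S ⇒ negate
  λ: 101° + 25/60 + 12/3600 = 101 + 0.416667 + 0.003333 = 101.420000
  hemisphere W, so the sign is −
Point 4:
  φ: 45° + 37/60 + 15/3600 = 45 + 0.616667 + 0.004167 = 45.620833
  S → negative
  Lon: 77 + 23/60 + 7.9/3600 = 77.385528
  E → positive

1. 85.78379, 139.02583
2. 67.66344, 39.92053
3. -27.12050, -101.42000
4. -45.62083, 77.38553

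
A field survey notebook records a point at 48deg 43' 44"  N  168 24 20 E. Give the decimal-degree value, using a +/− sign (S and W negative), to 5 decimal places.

48.72889, 168.40556

Lat: 48 + 43/60 + 44/3600 = 48.728889
N ⇒ keep positive
λ: 24′ + 20″ = 24.33333′; 168 + 24.33333/60 = 168.405556
E ⇒ keep positive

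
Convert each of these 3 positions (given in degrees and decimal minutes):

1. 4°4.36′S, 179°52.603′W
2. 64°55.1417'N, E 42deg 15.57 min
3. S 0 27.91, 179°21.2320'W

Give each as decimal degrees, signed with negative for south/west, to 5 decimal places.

Point 1:
  φ: 4 + 4.36/60 = 4.072667
  S → negative
  Lon: 179 + 52.603/60 = 179.876717
  W → negative
Point 2:
  Latitude: 55.1417′ = 0.919028°; total 64.919028
  N → positive
  Longitude: 42 + 15.57/60 = 42.259500
  E ⇒ keep positive
Point 3:
  Lat: 0 + 27.91/60 = 0.465167
  S ⇒ negate
  Lon: 21.232′ = 0.353867°; total 179.353867
  hemisphere W, so the sign is −

1. -4.07267, -179.87672
2. 64.91903, 42.25950
3. -0.46517, -179.35387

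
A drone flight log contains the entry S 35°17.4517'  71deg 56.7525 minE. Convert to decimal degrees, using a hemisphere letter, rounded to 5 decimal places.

35.29086° S, 71.94588° E

φ: 17.4517′ = 0.290862°; total 35.290862
λ: 71 + 56.7525/60 = 71.945875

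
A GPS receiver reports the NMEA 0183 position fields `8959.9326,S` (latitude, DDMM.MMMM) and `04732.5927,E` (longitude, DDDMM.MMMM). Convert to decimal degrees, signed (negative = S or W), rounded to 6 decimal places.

φ: degrees = first 2 digits = 89, minutes = 59.9326; 89 + 59.9326/60 = 89.9988767
S → negative
Lon: split at 3 digits → 047° and 32.5927′; 47 + 32.5927/60 = 47.5432117
E → positive

-89.998877, 47.543212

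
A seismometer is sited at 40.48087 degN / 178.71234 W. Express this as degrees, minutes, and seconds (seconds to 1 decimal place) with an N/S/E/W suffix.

40°28′51.1″ N, 178°42′44.4″ W

Lat: 0.480870 × 60 = 28.85220′ → 28′, remainder × 60 = 51.132″
Lon: 0.712340 × 60 = 42.74040′ → 42′, remainder × 60 = 44.424″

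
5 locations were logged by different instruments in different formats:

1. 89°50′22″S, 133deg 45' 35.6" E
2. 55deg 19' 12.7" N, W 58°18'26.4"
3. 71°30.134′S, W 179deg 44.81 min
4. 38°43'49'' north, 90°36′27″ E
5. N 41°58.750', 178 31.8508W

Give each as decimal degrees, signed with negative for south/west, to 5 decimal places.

Point 1:
  Latitude: 89° + 50/60 + 22/3600 = 89 + 0.833333 + 0.006111 = 89.839444
  S ⇒ negate
  Longitude: 133 + 45/60 + 35.6/3600 = 133.759889
  E ⇒ keep positive
Point 2:
  Latitude: 55 + 19/60 + 12.7/3600 = 55.320194
  N → positive
  Longitude: 58 + 18/60 + 26.4/3600 = 58.307333
  W ⇒ negate
Point 3:
  Latitude: 71 + 30.134/60 = 71.502233
  hemisphere S, so the sign is −
  Longitude: 179 + 44.81/60 = 179.746833
  W ⇒ negate
Point 4:
  Lat: 43′ + 49″ = 43.81667′; 38 + 43.81667/60 = 38.730278
  N → positive
  Longitude: 90° + 36/60 + 27/3600 = 90 + 0.600000 + 0.007500 = 90.607500
  E ⇒ keep positive
Point 5:
  Lat: 41 + 58.75/60 = 41.979167
  N ⇒ keep positive
  λ: 31.8508′ = 0.530847°; total 178.530847
  hemisphere W, so the sign is −

1. -89.83944, 133.75989
2. 55.32019, -58.30733
3. -71.50223, -179.74683
4. 38.73028, 90.60750
5. 41.97917, -178.53085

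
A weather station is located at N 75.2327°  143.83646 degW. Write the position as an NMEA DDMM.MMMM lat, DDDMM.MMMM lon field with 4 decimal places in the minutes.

7513.9620,N / 14350.1876,W

φ: minutes = (75.232700 − 75) × 60 = 13.962000
Lon: minutes = (143.836460 − 143) × 60 = 50.187600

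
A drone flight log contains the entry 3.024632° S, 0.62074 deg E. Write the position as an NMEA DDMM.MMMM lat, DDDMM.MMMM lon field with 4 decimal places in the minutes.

0301.4779,S / 00037.2444,E

Lat: fractional part 0.024632 → 1.477920 minutes
λ: fractional part 0.620740 → 37.244400 minutes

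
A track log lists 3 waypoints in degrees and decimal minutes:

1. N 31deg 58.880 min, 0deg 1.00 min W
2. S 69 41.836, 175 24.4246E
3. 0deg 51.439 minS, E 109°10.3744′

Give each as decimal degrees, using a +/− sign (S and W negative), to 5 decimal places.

Point 1:
  Lat: 58.88′ = 0.981333°; total 31.981333
  N ⇒ keep positive
  λ: 0 + 1/60 = 0.016667
  W → negative
Point 2:
  φ: 41.836′ = 0.697267°; total 69.697267
  S → negative
  Longitude: 175 + 24.4246/60 = 175.407077
  E → positive
Point 3:
  Latitude: 51.439′ = 0.857317°; total 0.857317
  hemisphere S, so the sign is −
  λ: 10.3744′ = 0.172907°; total 109.172907
  E → positive

1. 31.98133, -0.01667
2. -69.69727, 175.40708
3. -0.85732, 109.17291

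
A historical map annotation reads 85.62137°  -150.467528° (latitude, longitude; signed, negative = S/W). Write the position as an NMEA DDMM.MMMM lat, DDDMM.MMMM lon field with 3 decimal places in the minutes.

8537.282,N / 15028.052,W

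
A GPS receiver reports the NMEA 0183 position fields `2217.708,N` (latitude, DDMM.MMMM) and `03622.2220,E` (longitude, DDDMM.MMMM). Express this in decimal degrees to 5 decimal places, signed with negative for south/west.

22.29513, 36.37037

φ: degrees = first 2 digits = 22, minutes = 17.708; 22 + 17.708/60 = 22.295133
N → positive
λ: split at 3 digits → 036° and 22.222′; 36 + 22.222/60 = 36.370367
E → positive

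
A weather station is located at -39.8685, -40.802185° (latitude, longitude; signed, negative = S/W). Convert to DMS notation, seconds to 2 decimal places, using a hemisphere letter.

Latitude is negative → S; |value| = 39.868500
Latitude: whole degrees 39; 52.11000′ → 52′ and 6.6000″
Longitude is negative → W; |value| = 40.802185
Lon: 0.802185° → 48.13110′; 0.13110 × 60 = 7.8660″

39°52′6.60″ S, 40°48′7.87″ W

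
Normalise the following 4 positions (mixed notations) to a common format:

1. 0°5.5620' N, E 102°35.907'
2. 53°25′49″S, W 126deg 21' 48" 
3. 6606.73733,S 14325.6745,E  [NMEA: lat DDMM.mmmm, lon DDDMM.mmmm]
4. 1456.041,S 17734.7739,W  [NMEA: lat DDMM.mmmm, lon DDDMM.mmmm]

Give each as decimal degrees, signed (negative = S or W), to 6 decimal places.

Point 1:
  Latitude: 0 + 5.562/60 = 0.0927000
  N ⇒ keep positive
  Longitude: 35.907′ = 0.598450°; total 102.5984500
  E → positive
Point 2:
  Latitude: 53° + 25/60 + 49/3600 = 53 + 0.416667 + 0.013611 = 53.4302778
  S ⇒ negate
  λ: 126 + 21/60 + 48/3600 = 126.3633333
  hemisphere W, so the sign is −
Point 3:
  Lat: degrees = first 2 digits = 66, minutes = 6.73733; 66 + 6.73733/60 = 66.1122888
  S ⇒ negate
  λ: degrees = first 3 digits = 143, minutes = 25.6745; 143 + 25.6745/60 = 143.4279083
  E ⇒ keep positive
Point 4:
  Lat: degrees = first 2 digits = 14, minutes = 56.041; 14 + 56.041/60 = 14.9340167
  S ⇒ negate
  Longitude: degrees = first 3 digits = 177, minutes = 34.7739; 177 + 34.7739/60 = 177.5795650
  hemisphere W, so the sign is −

1. 0.092700, 102.598450
2. -53.430278, -126.363333
3. -66.112289, 143.427908
4. -14.934017, -177.579565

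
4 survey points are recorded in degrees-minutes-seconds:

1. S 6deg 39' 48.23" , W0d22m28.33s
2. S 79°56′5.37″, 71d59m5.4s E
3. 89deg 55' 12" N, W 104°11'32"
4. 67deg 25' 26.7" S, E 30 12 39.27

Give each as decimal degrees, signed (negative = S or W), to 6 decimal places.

Point 1:
  Latitude: 6 + 39/60 + 48.23/3600 = 6.6633972
  S → negative
  λ: 0° + 22/60 + 28.33/3600 = 0 + 0.366667 + 0.007869 = 0.3745361
  W ⇒ negate
Point 2:
  φ: 56′ + 5.37″ = 56.08950′; 79 + 56.08950/60 = 79.9348250
  S → negative
  λ: 71 + 59/60 + 5.4/3600 = 71.9848333
  E → positive
Point 3:
  Lat: 55′ + 12″ = 55.20000′; 89 + 55.20000/60 = 89.9200000
  N ⇒ keep positive
  Longitude: 104 + 11/60 + 32/3600 = 104.1922222
  W → negative
Point 4:
  φ: 25′ + 26.7″ = 25.44500′; 67 + 25.44500/60 = 67.4240833
  hemisphere S, so the sign is −
  Longitude: 12′ + 39.27″ = 12.65450′; 30 + 12.65450/60 = 30.2109083
  E → positive

1. -6.663397, -0.374536
2. -79.934825, 71.984833
3. 89.920000, -104.192222
4. -67.424083, 30.210908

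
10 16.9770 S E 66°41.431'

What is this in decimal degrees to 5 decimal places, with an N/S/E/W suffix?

10.28295° S, 66.69052° E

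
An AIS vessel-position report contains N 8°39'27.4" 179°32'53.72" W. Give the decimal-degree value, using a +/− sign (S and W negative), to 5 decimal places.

φ: 8 + 39/60 + 27.4/3600 = 8.657611
N → positive
Longitude: 179 + 32/60 + 53.72/3600 = 179.548256
hemisphere W, so the sign is −

8.65761, -179.54826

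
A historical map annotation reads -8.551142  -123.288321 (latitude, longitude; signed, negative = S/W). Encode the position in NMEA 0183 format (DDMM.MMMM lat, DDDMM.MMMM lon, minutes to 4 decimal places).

Latitude is negative → S; |value| = 8.551142
φ: minutes = (8.551142 − 8) × 60 = 33.068520
Longitude is negative → W; |value| = 123.288321
Lon: fractional part 0.288321 → 17.299260 minutes

0833.0685,S / 12317.2993,W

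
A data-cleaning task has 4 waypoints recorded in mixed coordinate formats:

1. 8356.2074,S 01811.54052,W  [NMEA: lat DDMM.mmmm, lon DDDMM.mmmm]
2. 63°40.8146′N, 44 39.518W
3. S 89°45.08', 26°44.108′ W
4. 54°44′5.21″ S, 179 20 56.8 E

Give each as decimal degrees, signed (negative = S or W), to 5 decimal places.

Point 1:
  Latitude: degrees = first 2 digits = 83, minutes = 56.2074; 83 + 56.2074/60 = 83.936790
  S ⇒ negate
  Lon: degrees = first 3 digits = 18, minutes = 11.54052; 18 + 11.54052/60 = 18.192342
  W ⇒ negate
Point 2:
  Lat: 63 + 40.8146/60 = 63.680243
  N → positive
  Longitude: 39.518′ = 0.658633°; total 44.658633
  hemisphere W, so the sign is −
Point 3:
  φ: 45.08′ = 0.751333°; total 89.751333
  S ⇒ negate
  Longitude: 26 + 44.108/60 = 26.735133
  hemisphere W, so the sign is −
Point 4:
  Latitude: 54 + 44/60 + 5.21/3600 = 54.734781
  S ⇒ negate
  Lon: 179° + 20/60 + 56.8/3600 = 179 + 0.333333 + 0.015778 = 179.349111
  E ⇒ keep positive

1. -83.93679, -18.19234
2. 63.68024, -44.65863
3. -89.75133, -26.73513
4. -54.73478, 179.34911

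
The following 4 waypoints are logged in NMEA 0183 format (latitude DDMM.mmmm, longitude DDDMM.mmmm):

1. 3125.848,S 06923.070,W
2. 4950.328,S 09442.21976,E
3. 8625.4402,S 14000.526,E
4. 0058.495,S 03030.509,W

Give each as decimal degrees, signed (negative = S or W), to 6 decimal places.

Point 1:
  φ: degrees = first 2 digits = 31, minutes = 25.848; 31 + 25.848/60 = 31.4308000
  hemisphere S, so the sign is −
  λ: split at 3 digits → 069° and 23.07′; 69 + 23.07/60 = 69.3845000
  W ⇒ negate
Point 2:
  Lat: degrees = first 2 digits = 49, minutes = 50.328; 49 + 50.328/60 = 49.8388000
  hemisphere S, so the sign is −
  Lon: degrees = first 3 digits = 94, minutes = 42.21976; 94 + 42.21976/60 = 94.7036627
  E ⇒ keep positive
Point 3:
  φ: split at 2 digits → 86° and 25.4402′; 86 + 25.4402/60 = 86.4240033
  hemisphere S, so the sign is −
  Longitude: split at 3 digits → 140° and 0.526′; 140 + 0.526/60 = 140.0087667
  E → positive
Point 4:
  Lat: degrees = first 2 digits = 0, minutes = 58.495; 0 + 58.495/60 = 0.9749167
  S ⇒ negate
  Lon: split at 3 digits → 030° and 30.509′; 30 + 30.509/60 = 30.5084833
  W ⇒ negate

1. -31.430800, -69.384500
2. -49.838800, 94.703663
3. -86.424003, 140.008767
4. -0.974917, -30.508483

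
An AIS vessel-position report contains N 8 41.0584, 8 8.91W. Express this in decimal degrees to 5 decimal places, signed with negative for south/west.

Latitude: 8 + 41.0584/60 = 8.684307
N → positive
λ: 8.91′ = 0.148500°; total 8.148500
hemisphere W, so the sign is −

8.68431, -8.14850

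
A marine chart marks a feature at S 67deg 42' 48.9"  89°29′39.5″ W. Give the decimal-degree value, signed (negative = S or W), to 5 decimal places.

-67.71358, -89.49431

Latitude: 42′ + 48.9″ = 42.81500′; 67 + 42.81500/60 = 67.713583
hemisphere S, so the sign is −
λ: 29′ + 39.5″ = 29.65833′; 89 + 29.65833/60 = 89.494306
W → negative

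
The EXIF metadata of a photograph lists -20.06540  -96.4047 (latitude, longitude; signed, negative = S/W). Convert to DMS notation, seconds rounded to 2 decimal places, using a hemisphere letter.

20°03′55.44″ S, 96°24′16.92″ W

Latitude is negative → S; |value| = 20.065400
Lat: whole degrees 20; 3.92400′ → 3′ and 55.4400″
Longitude is negative → W; |value| = 96.404700
Lon: whole degrees 96; 24.28200′ → 24′ and 16.9200″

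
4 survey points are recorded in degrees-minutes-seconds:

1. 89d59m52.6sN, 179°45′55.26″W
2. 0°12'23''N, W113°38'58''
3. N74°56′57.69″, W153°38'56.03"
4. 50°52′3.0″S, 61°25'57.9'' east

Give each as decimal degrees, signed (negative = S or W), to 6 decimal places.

1. 89.997944, -179.765350
2. 0.206389, -113.649444
3. 74.949358, -153.648897
4. -50.867500, 61.432750

Point 1:
  Lat: 59′ + 52.6″ = 59.87667′; 89 + 59.87667/60 = 89.9979444
  N → positive
  Longitude: 179° + 45/60 + 55.26/3600 = 179 + 0.750000 + 0.015350 = 179.7653500
  W → negative
Point 2:
  φ: 0 + 12/60 + 23/3600 = 0.2063889
  N → positive
  λ: 113° + 38/60 + 58/3600 = 113 + 0.633333 + 0.016111 = 113.6494444
  W ⇒ negate
Point 3:
  Latitude: 56′ + 57.69″ = 56.96150′; 74 + 56.96150/60 = 74.9493583
  N → positive
  λ: 153° + 38/60 + 56.03/3600 = 153 + 0.633333 + 0.015564 = 153.6488972
  W → negative
Point 4:
  Latitude: 50 + 52/60 + 3/3600 = 50.8675000
  S → negative
  Lon: 61° + 25/60 + 57.9/3600 = 61 + 0.416667 + 0.016083 = 61.4327500
  E ⇒ keep positive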